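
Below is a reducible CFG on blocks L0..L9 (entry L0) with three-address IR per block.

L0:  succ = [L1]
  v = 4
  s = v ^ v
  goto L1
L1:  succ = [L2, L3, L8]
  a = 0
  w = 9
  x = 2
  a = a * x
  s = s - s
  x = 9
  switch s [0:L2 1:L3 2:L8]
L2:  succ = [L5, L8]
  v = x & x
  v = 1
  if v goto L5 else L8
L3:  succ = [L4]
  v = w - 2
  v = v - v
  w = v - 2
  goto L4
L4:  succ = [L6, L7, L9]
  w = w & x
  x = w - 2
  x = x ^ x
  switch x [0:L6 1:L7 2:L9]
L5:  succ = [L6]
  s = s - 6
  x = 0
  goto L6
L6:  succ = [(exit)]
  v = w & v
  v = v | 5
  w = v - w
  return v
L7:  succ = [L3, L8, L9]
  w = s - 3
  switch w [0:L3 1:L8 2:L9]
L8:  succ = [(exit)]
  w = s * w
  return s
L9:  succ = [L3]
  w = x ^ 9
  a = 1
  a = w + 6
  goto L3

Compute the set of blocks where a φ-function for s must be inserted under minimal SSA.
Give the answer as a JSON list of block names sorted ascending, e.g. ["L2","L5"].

Answer: ["L6"]

Working:
idom tree: L1←L0 L2←L1 L3←L1 L4←L3 L5←L2 L6←L1 L7←L4 L8←L1 L9←L4
Dom∩ at merges:
  L3: preds {L1,L7,L9}: {L0,L1} ∩ {L0,L1,L3,L4,L7} ∩ {L0,L1,L3,L4,L9} = {L0,L1}; idom=L1
  L6: preds {L4,L5}: {L0,L1,L3,L4} ∩ {L0,L1,L2,L5} = {L0,L1}; idom=L1
  L8: preds {L1,L2,L7}: {L0,L1} ∩ {L0,L1,L2} ∩ {L0,L1,L3,L4,L7} = {L0,L1}; idom=L1
  L9: preds {L4,L7}: {L0,L1,L3,L4} ∩ {L0,L1,L3,L4,L7} = {L0,L1,L3,L4}; idom=L4

DF derivation:
  join L3 pred L1: · stop@L1
  join L3 pred L7: L7→L4→L3 stop@L1
  join L3 pred L9: L9→L4→L3 stop@L1
  join L6 pred L4: L4→L3 stop@L1
  join L6 pred L5: L5→L2 stop@L1
  join L8 pred L1: · stop@L1
  join L8 pred L2: L2 stop@L1
  join L8 pred L7: L7→L4→L3 stop@L1
  join L9 pred L4: · stop@L4
  join L9 pred L7: L7 stop@L4
  L0: DF=∅
  L1: DF=∅
  L2: DF={L6,L8}
  L3: DF={L3,L6,L8}
  L4: DF={L3,L6,L8}
  L5: DF={L6}
  L6: DF=∅
  L7: DF={L3,L8,L9}
  L8: DF=∅
  L9: DF={L3}

φ for s: defs {L0,L1,L5}
  DF⁺ = {L6}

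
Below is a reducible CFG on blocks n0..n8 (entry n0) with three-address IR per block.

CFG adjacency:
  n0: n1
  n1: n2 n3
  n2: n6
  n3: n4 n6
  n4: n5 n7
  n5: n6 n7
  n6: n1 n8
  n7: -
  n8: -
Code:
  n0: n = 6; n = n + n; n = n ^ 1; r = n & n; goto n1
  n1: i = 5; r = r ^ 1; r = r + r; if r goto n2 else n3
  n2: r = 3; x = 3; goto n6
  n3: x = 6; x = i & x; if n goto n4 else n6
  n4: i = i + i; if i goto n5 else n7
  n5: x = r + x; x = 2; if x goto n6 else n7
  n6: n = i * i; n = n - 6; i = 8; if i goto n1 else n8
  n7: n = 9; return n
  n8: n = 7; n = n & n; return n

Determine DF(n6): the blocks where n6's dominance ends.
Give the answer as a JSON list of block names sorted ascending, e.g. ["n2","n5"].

Answer: ["n1"]

Derivation:
idom tree: n1←n0 n2←n1 n3←n1 n4←n3 n5←n4 n6←n1 n7←n4 n8←n6
Dom at joins:
  n1: preds {n0,n6}: {n0} ∩ {n0,n1,n6} = {n0}; idom=n0
  n6: preds {n2,n3,n5}: {n0,n1,n2} ∩ {n0,n1,n3} ∩ {n0,n1,n3,n4,n5} = {n0,n1}; idom=n1
  n7: preds {n4,n5}: {n0,n1,n3,n4} ∩ {n0,n1,n3,n4,n5} = {n0,n1,n3,n4}; idom=n4

DF derivation:
  join n1 pred n0: · stop@n0
  join n1 pred n6: n6→n1 stop@n0
  join n6 pred n2: n2 stop@n1
  join n6 pred n3: n3 stop@n1
  join n6 pred n5: n5→n4→n3 stop@n1
  join n7 pred n4: · stop@n4
  join n7 pred n5: n5 stop@n4
  DF(n0)=∅
  DF(n1)={n1}
  DF(n2)={n6}
  DF(n3)={n6}
  DF(n4)={n6}
  DF(n5)={n6,n7}
  DF(n6)={n1}
  DF(n7)=∅
  DF(n8)=∅

DF(n6) = ["n1"]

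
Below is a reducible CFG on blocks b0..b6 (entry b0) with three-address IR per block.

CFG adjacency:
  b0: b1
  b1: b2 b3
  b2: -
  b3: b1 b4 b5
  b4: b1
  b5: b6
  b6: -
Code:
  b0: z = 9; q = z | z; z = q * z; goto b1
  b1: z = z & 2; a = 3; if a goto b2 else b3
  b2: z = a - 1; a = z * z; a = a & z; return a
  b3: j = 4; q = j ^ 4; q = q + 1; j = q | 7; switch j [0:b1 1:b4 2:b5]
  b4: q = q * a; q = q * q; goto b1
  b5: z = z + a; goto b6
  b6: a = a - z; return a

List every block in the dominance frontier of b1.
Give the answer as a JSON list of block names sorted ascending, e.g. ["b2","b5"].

idom tree: b1←b0 b2←b1 b3←b1 b4←b3 b5←b3 b6←b5
Dom at joins:
  b1: preds {b0,b3,b4}: {b0} ∩ {b0,b1,b3} ∩ {b0,b1,b3,b4} = {b0}; idom=b0

Frontier:
  b1←b0: walk · to b0
  b1←b3: walk b3→b1 to b0
  b1←b4: walk b4→b3→b1 to b0
  DF(b0)=∅
  DF(b1)={b1}
  DF(b2)=∅
  DF(b3)={b1}
  DF(b4)={b1}
  DF(b5)=∅
  DF(b6)=∅

DF(b1) = ["b1"]

Answer: ["b1"]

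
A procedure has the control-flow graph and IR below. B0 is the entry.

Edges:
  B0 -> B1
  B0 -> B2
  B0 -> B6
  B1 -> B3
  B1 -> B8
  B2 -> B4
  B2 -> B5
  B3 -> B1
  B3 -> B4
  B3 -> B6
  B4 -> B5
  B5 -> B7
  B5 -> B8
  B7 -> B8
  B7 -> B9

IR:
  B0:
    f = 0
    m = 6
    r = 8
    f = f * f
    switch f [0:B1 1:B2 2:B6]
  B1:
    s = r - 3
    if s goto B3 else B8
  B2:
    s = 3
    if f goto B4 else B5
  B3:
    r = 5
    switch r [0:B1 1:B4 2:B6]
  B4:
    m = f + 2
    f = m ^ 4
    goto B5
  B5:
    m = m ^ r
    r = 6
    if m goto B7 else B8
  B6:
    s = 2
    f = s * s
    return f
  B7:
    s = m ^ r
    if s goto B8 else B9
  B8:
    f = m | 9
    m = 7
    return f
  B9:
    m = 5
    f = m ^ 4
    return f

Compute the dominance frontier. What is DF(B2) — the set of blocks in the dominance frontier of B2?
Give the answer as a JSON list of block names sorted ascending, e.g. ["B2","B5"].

idom tree: B1←B0 B2←B0 B3←B1 B4←B0 B5←B0 B6←B0 B7←B5 B8←B0 B9←B7
Dom at joins:
  B1: preds {B0,B3}: {B0} ∩ {B0,B1,B3} = {B0}; idom=B0
  B4: preds {B2,B3}: {B0,B2} ∩ {B0,B1,B3} = {B0}; idom=B0
  B5: preds {B2,B4}: {B0,B2} ∩ {B0,B4} = {B0}; idom=B0
  B6: preds {B0,B3}: {B0} ∩ {B0,B1,B3} = {B0}; idom=B0
  B8: preds {B1,B5,B7}: {B0,B1} ∩ {B0,B5} ∩ {B0,B5,B7} = {B0}; idom=B0

DF derivation:
  join B1 pred B0: · stop@B0
  join B1 pred B3: B3→B1 stop@B0
  join B4 pred B2: B2 stop@B0
  join B4 pred B3: B3→B1 stop@B0
  join B5 pred B2: B2 stop@B0
  join B5 pred B4: B4 stop@B0
  join B6 pred B0: · stop@B0
  join B6 pred B3: B3→B1 stop@B0
  join B8 pred B1: B1 stop@B0
  join B8 pred B5: B5 stop@B0
  join B8 pred B7: B7→B5 stop@B0
  B0 → ∅
  B1 → {B1,B4,B6,B8}
  B2 → {B4,B5}
  B3 → {B1,B4,B6}
  B4 → {B5}
  B5 → {B8}
  B6 → ∅
  B7 → {B8}
  B8 → ∅
  B9 → ∅

DF(B2) = ["B4", "B5"]

Answer: ["B4", "B5"]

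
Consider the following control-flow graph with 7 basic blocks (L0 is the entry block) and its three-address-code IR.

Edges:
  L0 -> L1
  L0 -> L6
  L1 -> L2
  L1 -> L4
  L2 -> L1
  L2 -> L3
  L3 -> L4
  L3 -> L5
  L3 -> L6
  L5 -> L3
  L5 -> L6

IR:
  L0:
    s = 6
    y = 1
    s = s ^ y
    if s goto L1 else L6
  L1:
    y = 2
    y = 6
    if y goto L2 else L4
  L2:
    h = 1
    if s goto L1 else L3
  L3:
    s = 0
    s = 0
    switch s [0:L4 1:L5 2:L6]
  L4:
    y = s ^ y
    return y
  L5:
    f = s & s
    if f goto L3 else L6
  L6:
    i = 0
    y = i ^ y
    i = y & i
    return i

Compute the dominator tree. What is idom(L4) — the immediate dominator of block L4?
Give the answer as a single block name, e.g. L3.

Answer: L1

Analysis:
idom tree: L1←L0 L2←L1 L3←L2 L4←L1 L5←L3 L6←L0
Dom at joins:
  L1: preds {L0,L2}: {L0} ∩ {L0,L1,L2} = {L0}; idom=L0
  L3: preds {L2,L5}: {L0,L1,L2} ∩ {L0,L1,L2,L3,L5} = {L0,L1,L2}; idom=L2
  L4: preds {L1,L3}: {L0,L1} ∩ {L0,L1,L2,L3} = {L0,L1}; idom=L1
  L6: preds {L0,L3,L5}: {L0} ∩ {L0,L1,L2,L3} ∩ {L0,L1,L2,L3,L5} = {L0}; idom=L0

idom(L4) = L1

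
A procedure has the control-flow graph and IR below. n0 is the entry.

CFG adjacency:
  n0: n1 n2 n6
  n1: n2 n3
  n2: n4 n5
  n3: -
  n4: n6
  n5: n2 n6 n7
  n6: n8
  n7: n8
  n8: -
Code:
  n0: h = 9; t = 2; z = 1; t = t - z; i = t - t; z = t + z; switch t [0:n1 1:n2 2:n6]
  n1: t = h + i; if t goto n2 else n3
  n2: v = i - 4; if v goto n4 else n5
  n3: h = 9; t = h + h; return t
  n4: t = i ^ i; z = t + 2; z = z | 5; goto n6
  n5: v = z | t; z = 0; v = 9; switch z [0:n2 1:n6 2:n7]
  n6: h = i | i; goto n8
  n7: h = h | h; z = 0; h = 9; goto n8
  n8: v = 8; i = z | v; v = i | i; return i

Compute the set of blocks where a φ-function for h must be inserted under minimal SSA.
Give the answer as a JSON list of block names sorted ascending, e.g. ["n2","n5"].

idom tree: n1←n0 n2←n0 n3←n1 n4←n2 n5←n2 n6←n0 n7←n5 n8←n0
Dom at joins:
  n2: preds {n0,n1,n5}: {n0} ∩ {n0,n1} ∩ {n0,n2,n5} = {n0}; idom=n0
  n6: preds {n0,n4,n5}: {n0} ∩ {n0,n2,n4} ∩ {n0,n2,n5} = {n0}; idom=n0
  n8: preds {n6,n7}: {n0,n6} ∩ {n0,n2,n5,n7} = {n0}; idom=n0

DF derivation:
  join n2 pred n0: · stop@n0
  join n2 pred n1: n1 stop@n0
  join n2 pred n5: n5→n2 stop@n0
  join n6 pred n0: · stop@n0
  join n6 pred n4: n4→n2 stop@n0
  join n6 pred n5: n5→n2 stop@n0
  join n8 pred n6: n6 stop@n0
  join n8 pred n7: n7→n5→n2 stop@n0
  n0 → ∅
  n1 → {n2}
  n2 → {n2,n6,n8}
  n3 → ∅
  n4 → {n6}
  n5 → {n2,n6,n8}
  n6 → {n8}
  n7 → {n8}
  n8 → ∅

φ for h: defs {n0,n3,n6,n7}
  DF⁺ = {n8}

Answer: ["n8"]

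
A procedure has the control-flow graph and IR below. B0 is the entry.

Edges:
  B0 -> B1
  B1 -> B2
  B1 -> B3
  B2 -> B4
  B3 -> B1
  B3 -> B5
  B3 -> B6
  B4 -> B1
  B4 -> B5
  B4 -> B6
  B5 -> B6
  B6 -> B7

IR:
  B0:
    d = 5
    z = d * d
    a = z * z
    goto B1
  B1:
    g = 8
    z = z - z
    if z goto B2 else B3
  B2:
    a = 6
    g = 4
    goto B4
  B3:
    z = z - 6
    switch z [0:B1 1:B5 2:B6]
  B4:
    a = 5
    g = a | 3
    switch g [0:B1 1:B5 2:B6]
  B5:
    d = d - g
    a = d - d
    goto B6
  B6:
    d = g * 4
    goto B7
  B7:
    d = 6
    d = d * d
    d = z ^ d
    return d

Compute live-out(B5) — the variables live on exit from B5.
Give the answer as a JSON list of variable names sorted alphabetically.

Answer: ["g", "z"]

Derivation:
Block summaries:
  B0: {a,d,z} / ∅
  B1: {g,z} / {z}
  B2: {a,g} / ∅
  B3: {z} / {z}
  B4: {a,g} / ∅
  B5: {a,d} / {d,g}
  B6: {d} / {g}
  B7: {d} / {z}

Liveness:
  live B0: ∅→{d,z}
  live B1: {d,z}→{d,g,z}
  live B2: {d,z}→{d,z}
  live B3: {d,g,z}→{d,g,z}
  live B4: {d,z}→{d,g,z}
  live B5: {d,g,z}→{g,z}
  live B6: {g,z}→{z}
  live B7: {z}→∅

live-out(B5) = ["g", "z"]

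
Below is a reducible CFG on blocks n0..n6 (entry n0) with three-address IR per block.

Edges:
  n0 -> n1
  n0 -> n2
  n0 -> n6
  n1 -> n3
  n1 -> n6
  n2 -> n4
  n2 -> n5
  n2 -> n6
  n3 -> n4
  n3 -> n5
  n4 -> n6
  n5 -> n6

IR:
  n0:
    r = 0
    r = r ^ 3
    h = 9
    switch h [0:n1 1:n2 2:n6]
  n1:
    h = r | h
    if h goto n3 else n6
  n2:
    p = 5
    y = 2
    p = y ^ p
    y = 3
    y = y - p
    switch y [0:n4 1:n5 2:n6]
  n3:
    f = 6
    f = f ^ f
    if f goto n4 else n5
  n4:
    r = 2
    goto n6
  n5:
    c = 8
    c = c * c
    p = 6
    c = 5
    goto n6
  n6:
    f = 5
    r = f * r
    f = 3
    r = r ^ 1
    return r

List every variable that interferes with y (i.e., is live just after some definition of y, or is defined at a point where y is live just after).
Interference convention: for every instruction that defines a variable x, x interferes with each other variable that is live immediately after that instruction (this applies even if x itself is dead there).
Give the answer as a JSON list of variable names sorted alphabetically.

Answer: ["p", "r"]

Derivation:
def/use:
  n0 def {h,r} use ∅
  n1 def {h} use {h,r}
  n2 def {p,y} use ∅
  n3 def {f} use ∅
  n4 def {r} use ∅
  n5 def {c,p} use ∅
  n6 def {f,r} use {r}

Liveness:
  live n0: ∅→{h,r}
  live n1: {h,r}→{r}
  live n2: {r}→{r}
  live n3: {r}→{r}
  live n4: ∅→{r}
  live n5: {r}→{r}
  live n6: {r}→∅

Interfere edges:
  c — {r}
  f — {r}
  h — {r}
  p — {r,y}
  r — {c,f,h,p,y}
  y — {p,r}

N(y) = ["p", "r"]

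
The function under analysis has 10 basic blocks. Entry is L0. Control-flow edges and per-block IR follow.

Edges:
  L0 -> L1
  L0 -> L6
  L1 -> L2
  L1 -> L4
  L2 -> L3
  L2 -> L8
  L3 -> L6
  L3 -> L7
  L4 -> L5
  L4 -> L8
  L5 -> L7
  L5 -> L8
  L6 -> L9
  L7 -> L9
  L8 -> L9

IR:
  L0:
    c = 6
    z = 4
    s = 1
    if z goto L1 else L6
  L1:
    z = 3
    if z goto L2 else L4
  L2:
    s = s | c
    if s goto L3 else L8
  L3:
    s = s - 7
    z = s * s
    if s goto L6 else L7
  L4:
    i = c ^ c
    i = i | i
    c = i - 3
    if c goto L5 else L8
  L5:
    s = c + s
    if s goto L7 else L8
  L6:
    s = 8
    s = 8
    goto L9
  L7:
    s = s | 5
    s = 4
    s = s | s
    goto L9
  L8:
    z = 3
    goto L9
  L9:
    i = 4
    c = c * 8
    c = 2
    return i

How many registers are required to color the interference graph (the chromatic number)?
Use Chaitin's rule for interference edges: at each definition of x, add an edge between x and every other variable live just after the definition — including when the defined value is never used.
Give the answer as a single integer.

Answer: 3

Working:
def/use:
  L0 def {c,s,z} use ∅
  L1 def {z} use ∅
  L2 def {s} use {c,s}
  L3 def {s,z} use {s}
  L4 def {c,i} use {c}
  L5 def {s} use {c,s}
  L6 def {s} use ∅
  L7 def {s} use {s}
  L8 def {z} use ∅
  L9 def {c,i} use {c}

Liveness:
  live L0: ∅→{c,s}
  live L1: {c,s}→{c,s}
  live L2: {c,s}→{c,s}
  live L3: {c,s}→{c,s}
  live L4: {c,s}→{c,s}
  live L5: {c,s}→{c,s}
  live L6: {c}→{c}
  live L7: {c,s}→{c}
  live L8: {c}→{c}
  live L9: {c}→∅

Conflict graph:
  c — {i,s,z}
  i — {c,s}
  s — {c,i,z}
  z — {c,s}

Chromatic number:
  clique {c,i,s} ⇒ need ≥ 3
  3-colouring: c0={c}  c1={s}  c2={i,z}
  χ = 3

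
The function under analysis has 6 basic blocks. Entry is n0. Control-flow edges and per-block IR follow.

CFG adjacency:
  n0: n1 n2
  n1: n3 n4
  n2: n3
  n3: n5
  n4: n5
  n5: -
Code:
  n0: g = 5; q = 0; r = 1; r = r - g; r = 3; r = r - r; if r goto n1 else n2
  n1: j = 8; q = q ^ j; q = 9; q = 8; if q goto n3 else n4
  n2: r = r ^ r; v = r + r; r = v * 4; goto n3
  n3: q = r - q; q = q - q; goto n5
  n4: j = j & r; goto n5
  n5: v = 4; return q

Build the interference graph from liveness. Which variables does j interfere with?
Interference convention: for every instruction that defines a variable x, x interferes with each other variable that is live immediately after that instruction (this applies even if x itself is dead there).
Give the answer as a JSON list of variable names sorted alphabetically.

Answer: ["q", "r"]

Analysis:
Per-block:
  n0: def={g,q,r} ue=∅
  n1: def={j,q} ue={q}
  n2: def={r,v} ue={r}
  n3: def={q} ue={q,r}
  n4: def={j} ue={j,r}
  n5: def={v} ue={q}

Live sets:
  n0 li=∅ lo={q,r}
  n1 li={q,r} lo={j,q,r}
  n2 li={q,r} lo={q,r}
  n3 li={q,r} lo={q}
  n4 li={j,q,r} lo={q}
  n5 li={q} lo=∅

Interfere edges:
  g↔{q,r}
  j↔{q,r}
  q↔{g,j,r,v}
  r↔{g,j,q}
  v↔{q}

N(j) = ["q", "r"]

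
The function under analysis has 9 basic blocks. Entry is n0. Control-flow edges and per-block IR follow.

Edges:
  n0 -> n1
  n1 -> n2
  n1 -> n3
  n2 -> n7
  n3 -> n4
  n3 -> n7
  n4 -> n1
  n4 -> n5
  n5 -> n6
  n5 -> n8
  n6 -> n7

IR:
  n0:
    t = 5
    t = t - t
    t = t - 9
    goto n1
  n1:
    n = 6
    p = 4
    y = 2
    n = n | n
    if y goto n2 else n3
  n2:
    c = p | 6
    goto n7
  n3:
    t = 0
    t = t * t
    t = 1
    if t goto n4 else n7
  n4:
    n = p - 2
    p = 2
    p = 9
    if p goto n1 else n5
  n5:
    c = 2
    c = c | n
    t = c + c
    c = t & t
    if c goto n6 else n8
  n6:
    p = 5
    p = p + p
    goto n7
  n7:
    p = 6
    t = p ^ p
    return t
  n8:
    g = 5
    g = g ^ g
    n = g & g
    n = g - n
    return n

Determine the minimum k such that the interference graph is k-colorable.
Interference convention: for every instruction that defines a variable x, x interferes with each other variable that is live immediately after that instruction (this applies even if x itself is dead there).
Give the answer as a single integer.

Per-block:
  n0: def={t} ue=∅
  n1: def={n,p,y} ue=∅
  n2: def={c} ue={p}
  n3: def={t} ue=∅
  n4: def={n,p} ue={p}
  n5: def={c,t} ue={n}
  n6: def={p} ue=∅
  n7: def={p,t} ue=∅
  n8: def={g,n} ue=∅

Liveness:
  n0: in=∅ out=∅
  n1: in=∅ out={p}
  n2: in={p} out=∅
  n3: in={p} out={p}
  n4: in={p} out={n}
  n5: in={n} out=∅
  n6: in=∅ out=∅
  n7: in=∅ out=∅
  n8: in=∅ out=∅

Interference:
  c — {n}
  g — {n}
  n — {c,g,p,y}
  p — {n,t,y}
  t — {p}
  y — {n,p}

Colouring:
  lower bound: {n,p,y} mutually conflict ⇒ χ ≥ 3
  assign c→r1 g→r1 n→r0 p→r1 t→r0 y→r2 — no edge inside a register ⇒ χ ≤ 3
  χ = 3

Answer: 3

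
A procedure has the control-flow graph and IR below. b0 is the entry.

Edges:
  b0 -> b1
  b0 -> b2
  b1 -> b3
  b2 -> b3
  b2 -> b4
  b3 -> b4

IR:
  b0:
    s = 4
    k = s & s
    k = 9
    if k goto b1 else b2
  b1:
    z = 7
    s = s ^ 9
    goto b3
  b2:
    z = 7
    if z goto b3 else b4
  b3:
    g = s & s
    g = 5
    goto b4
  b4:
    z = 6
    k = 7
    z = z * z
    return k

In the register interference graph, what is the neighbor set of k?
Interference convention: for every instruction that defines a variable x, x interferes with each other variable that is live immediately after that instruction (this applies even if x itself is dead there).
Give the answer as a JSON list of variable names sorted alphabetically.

Answer: ["s", "z"]

Derivation:
Block summaries:
  b0: {k,s} / ∅
  b1: {s,z} / {s}
  b2: {z} / ∅
  b3: {g} / {s}
  b4: {k,z} / ∅

Liveness:
  b0: in=∅ out={s}
  b1: in={s} out={s}
  b2: in={s} out={s}
  b3: in={s} out=∅
  b4: in=∅ out=∅

Interfere edges:
  g — ∅
  k — {s,z}
  s — {k,z}
  z — {k,s}

N(k) = ["s", "z"]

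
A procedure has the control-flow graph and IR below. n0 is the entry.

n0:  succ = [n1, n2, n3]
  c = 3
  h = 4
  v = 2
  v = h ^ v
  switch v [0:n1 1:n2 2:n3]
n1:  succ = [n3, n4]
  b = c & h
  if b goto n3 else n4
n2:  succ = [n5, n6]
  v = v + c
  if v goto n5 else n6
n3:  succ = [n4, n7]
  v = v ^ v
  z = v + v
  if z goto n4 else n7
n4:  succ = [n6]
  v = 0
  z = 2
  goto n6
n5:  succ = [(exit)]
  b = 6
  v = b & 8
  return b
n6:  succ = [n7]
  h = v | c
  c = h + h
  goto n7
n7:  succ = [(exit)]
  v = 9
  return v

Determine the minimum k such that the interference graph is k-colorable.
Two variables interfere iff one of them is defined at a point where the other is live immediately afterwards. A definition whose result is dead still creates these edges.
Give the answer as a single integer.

Answer: 3

Working:
def/use:
  n0: def={c,h,v} ue=∅
  n1: def={b} ue={c,h}
  n2: def={v} ue={c,v}
  n3: def={v,z} ue={v}
  n4: def={v,z} ue=∅
  n5: def={b,v} ue=∅
  n6: def={c,h} ue={c,v}
  n7: def={v} ue=∅

Backward fixpoint:
  live n0: ∅→{c,h,v}
  live n1: {c,h,v}→{c,v}
  live n2: {c,v}→{c,v}
  live n3: {c,v}→{c}
  live n4: {c}→{c,v}
  live n5: ∅→∅
  live n6: {c,v}→∅
  live n7: ∅→∅

Interference:
  b↔{c,v}
  c↔{b,h,v,z}
  h↔{c,v}
  v↔{b,c,h,z}
  z↔{c,v}

Registers:
  lower bound: {b,c,v} mutually conflict ⇒ χ ≥ 3
  assign b→c2 c→c0 h→c2 v→c1 z→c2 — no edge inside a register ⇒ χ ≤ 3
  χ = 3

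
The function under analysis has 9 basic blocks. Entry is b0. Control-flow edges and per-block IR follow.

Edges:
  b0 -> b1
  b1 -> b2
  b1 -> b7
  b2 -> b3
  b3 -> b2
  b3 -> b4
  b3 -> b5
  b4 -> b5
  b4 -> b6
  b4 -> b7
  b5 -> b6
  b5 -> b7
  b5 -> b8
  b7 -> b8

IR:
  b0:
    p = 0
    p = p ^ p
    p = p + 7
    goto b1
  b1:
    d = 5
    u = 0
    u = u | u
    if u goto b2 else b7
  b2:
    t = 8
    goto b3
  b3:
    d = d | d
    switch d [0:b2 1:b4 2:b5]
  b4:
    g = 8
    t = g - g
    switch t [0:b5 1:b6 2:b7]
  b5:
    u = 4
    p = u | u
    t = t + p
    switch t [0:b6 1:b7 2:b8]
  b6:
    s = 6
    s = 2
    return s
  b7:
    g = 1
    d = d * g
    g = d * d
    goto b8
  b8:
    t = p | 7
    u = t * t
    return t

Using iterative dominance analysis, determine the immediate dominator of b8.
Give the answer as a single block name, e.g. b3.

Answer: b1

Derivation:
idom tree: b1←b0 b2←b1 b3←b2 b4←b3 b5←b3 b6←b3 b7←b1 b8←b1
Dom at joins:
  b2: preds {b1,b3}: {b0,b1} ∩ {b0,b1,b2,b3} = {b0,b1}; idom=b1
  b5: preds {b3,b4}: {b0,b1,b2,b3} ∩ {b0,b1,b2,b3,b4} = {b0,b1,b2,b3}; idom=b3
  b6: preds {b4,b5}: {b0,b1,b2,b3,b4} ∩ {b0,b1,b2,b3,b5} = {b0,b1,b2,b3}; idom=b3
  b7: preds {b1,b4,b5}: {b0,b1} ∩ {b0,b1,b2,b3,b4} ∩ {b0,b1,b2,b3,b5} = {b0,b1}; idom=b1
  b8: preds {b5,b7}: {b0,b1,b2,b3,b5} ∩ {b0,b1,b7} = {b0,b1}; idom=b1

idom(b8) = b1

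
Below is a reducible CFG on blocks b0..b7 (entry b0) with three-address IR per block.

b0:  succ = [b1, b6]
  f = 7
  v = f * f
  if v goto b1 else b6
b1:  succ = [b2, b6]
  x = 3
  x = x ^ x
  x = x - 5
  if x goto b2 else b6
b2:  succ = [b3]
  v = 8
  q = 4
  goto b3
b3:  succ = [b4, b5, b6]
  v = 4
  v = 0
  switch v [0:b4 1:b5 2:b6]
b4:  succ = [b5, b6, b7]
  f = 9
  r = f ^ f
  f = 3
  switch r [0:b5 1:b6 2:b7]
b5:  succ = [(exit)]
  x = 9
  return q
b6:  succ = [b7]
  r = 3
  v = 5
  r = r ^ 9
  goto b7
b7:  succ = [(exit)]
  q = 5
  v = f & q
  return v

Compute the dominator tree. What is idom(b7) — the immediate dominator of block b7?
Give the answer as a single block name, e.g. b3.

Answer: b0

Working:
idom tree: b1←b0 b2←b1 b3←b2 b4←b3 b5←b3 b6←b0 b7←b0
Dom∩ at merges:
  b5: preds {b3,b4}: {b0,b1,b2,b3} ∩ {b0,b1,b2,b3,b4} = {b0,b1,b2,b3}; idom=b3
  b6: preds {b0,b1,b3,b4}: {b0} ∩ {b0,b1} ∩ {b0,b1,b2,b3} ∩ {b0,b1,b2,b3,b4} = {b0}; idom=b0
  b7: preds {b4,b6}: {b0,b1,b2,b3,b4} ∩ {b0,b6} = {b0}; idom=b0

idom(b7) = b0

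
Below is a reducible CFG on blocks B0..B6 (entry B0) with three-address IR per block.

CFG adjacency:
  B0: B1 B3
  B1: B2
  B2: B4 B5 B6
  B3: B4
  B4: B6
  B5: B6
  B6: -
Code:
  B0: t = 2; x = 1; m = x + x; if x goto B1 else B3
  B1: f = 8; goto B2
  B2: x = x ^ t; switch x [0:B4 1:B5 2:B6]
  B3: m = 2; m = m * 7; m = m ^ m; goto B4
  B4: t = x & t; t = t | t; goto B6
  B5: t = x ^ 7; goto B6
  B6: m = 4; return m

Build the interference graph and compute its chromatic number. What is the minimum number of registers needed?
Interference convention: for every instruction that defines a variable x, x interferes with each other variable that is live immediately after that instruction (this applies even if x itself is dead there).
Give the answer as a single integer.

Answer: 3

Derivation:
def/use:
  B0 def {m,t,x} use ∅
  B1 def {f} use ∅
  B2 def {x} use {t,x}
  B3 def {m} use ∅
  B4 def {t} use {t,x}
  B5 def {t} use {x}
  B6 def {m} use ∅

Backward fixpoint:
  B0: in=∅ out={t,x}
  B1: in={t,x} out={t,x}
  B2: in={t,x} out={t,x}
  B3: in={t,x} out={t,x}
  B4: in={t,x} out=∅
  B5: in={x} out=∅
  B6: in=∅ out=∅

Conflict graph:
  f: {t,x}
  m: {t,x}
  t: {f,m,x}
  x: {f,m,t}

Registers:
  clique {f,t,x} ⇒ need ≥ 3
  3-colouring: r0={t}  r1={x}  r2={f,m}
  χ = 3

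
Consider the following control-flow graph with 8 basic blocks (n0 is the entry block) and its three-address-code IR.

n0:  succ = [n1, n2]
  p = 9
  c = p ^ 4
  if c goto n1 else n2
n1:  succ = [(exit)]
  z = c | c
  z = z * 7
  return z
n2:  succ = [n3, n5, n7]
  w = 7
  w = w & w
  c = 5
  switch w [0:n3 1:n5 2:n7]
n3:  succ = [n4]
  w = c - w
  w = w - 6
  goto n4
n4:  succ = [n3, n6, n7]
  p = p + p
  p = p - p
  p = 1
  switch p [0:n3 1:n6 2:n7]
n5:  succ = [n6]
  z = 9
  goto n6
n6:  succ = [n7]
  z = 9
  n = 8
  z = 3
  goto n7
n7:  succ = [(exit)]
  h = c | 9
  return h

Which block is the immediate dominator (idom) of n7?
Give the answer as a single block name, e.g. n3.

Answer: n2

Working:
idom tree: n1←n0 n2←n0 n3←n2 n4←n3 n5←n2 n6←n2 n7←n2
Dom at joins:
  n3: preds {n2,n4}: {n0,n2} ∩ {n0,n2,n3,n4} = {n0,n2}; idom=n2
  n6: preds {n4,n5}: {n0,n2,n3,n4} ∩ {n0,n2,n5} = {n0,n2}; idom=n2
  n7: preds {n2,n4,n6}: {n0,n2} ∩ {n0,n2,n3,n4} ∩ {n0,n2,n6} = {n0,n2}; idom=n2

idom(n7) = n2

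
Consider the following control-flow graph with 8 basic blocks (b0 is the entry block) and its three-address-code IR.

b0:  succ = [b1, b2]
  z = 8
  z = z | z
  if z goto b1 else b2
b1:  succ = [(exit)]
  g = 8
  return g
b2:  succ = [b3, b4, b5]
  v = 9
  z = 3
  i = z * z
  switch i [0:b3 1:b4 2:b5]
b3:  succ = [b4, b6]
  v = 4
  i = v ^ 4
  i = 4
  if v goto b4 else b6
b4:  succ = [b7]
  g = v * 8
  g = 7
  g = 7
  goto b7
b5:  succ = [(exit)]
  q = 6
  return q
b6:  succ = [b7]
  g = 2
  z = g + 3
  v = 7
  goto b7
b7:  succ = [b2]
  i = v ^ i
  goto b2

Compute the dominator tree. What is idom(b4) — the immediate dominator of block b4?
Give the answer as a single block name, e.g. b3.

idom tree: b1←b0 b2←b0 b3←b2 b4←b2 b5←b2 b6←b3 b7←b2
Dom∩ at merges:
  b2: preds {b0,b7}: {b0} ∩ {b0,b2,b7} = {b0}; idom=b0
  b4: preds {b2,b3}: {b0,b2} ∩ {b0,b2,b3} = {b0,b2}; idom=b2
  b7: preds {b4,b6}: {b0,b2,b4} ∩ {b0,b2,b3,b6} = {b0,b2}; idom=b2

idom(b4) = b2

Answer: b2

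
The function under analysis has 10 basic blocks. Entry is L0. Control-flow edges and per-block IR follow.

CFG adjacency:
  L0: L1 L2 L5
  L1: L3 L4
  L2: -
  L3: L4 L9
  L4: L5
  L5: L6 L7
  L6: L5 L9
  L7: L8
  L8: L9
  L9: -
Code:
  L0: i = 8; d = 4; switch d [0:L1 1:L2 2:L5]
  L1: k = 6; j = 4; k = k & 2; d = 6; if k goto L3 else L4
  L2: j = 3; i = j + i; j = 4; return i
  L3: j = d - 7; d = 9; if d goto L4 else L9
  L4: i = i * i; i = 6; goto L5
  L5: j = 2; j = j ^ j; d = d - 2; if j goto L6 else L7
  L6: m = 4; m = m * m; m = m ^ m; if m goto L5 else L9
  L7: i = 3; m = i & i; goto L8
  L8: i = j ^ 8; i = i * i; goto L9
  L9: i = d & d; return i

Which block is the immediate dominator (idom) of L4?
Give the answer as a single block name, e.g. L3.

Answer: L1

Analysis:
idom tree: L1←L0 L2←L0 L3←L1 L4←L1 L5←L0 L6←L5 L7←L5 L8←L7 L9←L0
Dom∩ at merges:
  L4: preds {L1,L3}: {L0,L1} ∩ {L0,L1,L3} = {L0,L1}; idom=L1
  L5: preds {L0,L4,L6}: {L0} ∩ {L0,L1,L4} ∩ {L0,L5,L6} = {L0}; idom=L0
  L9: preds {L3,L6,L8}: {L0,L1,L3} ∩ {L0,L5,L6} ∩ {L0,L5,L7,L8} = {L0}; idom=L0

idom(L4) = L1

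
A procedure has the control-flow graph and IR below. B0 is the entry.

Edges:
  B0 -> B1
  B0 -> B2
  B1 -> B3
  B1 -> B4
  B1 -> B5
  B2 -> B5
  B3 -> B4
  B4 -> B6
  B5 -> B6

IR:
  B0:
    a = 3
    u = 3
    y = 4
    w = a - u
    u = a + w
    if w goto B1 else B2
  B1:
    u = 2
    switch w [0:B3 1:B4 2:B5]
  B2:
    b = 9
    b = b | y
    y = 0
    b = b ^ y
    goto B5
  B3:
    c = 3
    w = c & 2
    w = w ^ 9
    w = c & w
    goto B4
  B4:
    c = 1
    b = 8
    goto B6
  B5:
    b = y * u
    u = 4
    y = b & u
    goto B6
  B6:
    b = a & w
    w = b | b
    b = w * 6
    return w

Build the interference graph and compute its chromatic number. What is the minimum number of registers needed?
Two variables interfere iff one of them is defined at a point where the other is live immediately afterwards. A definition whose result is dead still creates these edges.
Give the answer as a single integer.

Block summaries:
  B0 def {a,u,w,y} use ∅
  B1 def {u} use {w}
  B2 def {b,y} use {y}
  B3 def {c,w} use ∅
  B4 def {b,c} use ∅
  B5 def {b,u,y} use {u,y}
  B6 def {b,w} use {a,w}

Liveness:
  live B0: ∅→{a,u,w,y}
  live B1: {a,w,y}→{a,u,w,y}
  live B2: {a,u,w,y}→{a,u,w,y}
  live B3: {a}→{a,w}
  live B4: {a,w}→{a,w}
  live B5: {a,u,w,y}→{a,w}
  live B6: {a,w}→∅

Interfere edges:
  a↔{b,c,u,w,y}
  b↔{a,u,w,y}
  c↔{a,w}
  u↔{a,b,w,y}
  w↔{a,b,c,u,y}
  y↔{a,b,u,w}

Chromatic number:
  lower bound: {a,b,u,w,y} mutually conflict ⇒ χ ≥ 5
  assign a→R0 b→R2 c→R2 u→R3 w→R1 y→R4 — no edge inside a register ⇒ χ ≤ 5
  χ = 5

Answer: 5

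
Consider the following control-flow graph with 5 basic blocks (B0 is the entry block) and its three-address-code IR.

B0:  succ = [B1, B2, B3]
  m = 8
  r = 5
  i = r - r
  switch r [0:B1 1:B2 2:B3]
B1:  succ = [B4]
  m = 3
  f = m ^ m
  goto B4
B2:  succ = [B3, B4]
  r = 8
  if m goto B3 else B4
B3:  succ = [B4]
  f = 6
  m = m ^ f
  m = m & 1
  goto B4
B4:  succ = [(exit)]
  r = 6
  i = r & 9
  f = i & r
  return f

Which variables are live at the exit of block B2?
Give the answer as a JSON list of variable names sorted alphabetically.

Per-block:
  B0: def={i,m,r} ue=∅
  B1: def={f,m} ue=∅
  B2: def={r} ue={m}
  B3: def={f,m} ue={m}
  B4: def={f,i,r} ue=∅

Backward fixpoint:
  live B0: ∅→{m}
  live B1: ∅→∅
  live B2: {m}→{m}
  live B3: {m}→∅
  live B4: ∅→∅

live-out(B2) = ["m"]

Answer: ["m"]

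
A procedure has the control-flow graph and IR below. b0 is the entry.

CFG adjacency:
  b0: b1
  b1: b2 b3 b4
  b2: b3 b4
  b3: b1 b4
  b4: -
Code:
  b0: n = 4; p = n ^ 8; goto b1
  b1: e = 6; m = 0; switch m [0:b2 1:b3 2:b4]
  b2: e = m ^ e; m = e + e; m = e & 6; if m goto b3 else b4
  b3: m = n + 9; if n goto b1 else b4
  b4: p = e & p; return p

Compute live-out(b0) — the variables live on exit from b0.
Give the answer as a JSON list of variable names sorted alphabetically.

def/use:
  b0: {n,p} / ∅
  b1: {e,m} / ∅
  b2: {e,m} / {e,m}
  b3: {m} / {n}
  b4: {p} / {e,p}

Live sets:
  live b0: ∅→{n,p}
  live b1: {n,p}→{e,m,n,p}
  live b2: {e,m,n,p}→{e,n,p}
  live b3: {e,n,p}→{e,n,p}
  live b4: {e,p}→∅

live-out(b0) = ["n", "p"]

Answer: ["n", "p"]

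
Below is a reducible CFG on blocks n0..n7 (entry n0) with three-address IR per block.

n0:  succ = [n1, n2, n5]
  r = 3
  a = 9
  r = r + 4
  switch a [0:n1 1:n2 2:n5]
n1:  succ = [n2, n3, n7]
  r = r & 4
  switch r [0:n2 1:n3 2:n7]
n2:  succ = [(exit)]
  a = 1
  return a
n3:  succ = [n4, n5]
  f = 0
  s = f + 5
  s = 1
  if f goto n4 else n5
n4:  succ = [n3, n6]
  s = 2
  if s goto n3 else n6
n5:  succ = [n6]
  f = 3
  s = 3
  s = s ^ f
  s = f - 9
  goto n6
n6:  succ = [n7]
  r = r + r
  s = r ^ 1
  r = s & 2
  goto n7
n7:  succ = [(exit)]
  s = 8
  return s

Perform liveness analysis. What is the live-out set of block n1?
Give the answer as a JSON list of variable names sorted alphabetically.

Answer: ["r"]

Derivation:
Per-block:
  n0: def={a,r} ue=∅
  n1: def={r} ue={r}
  n2: def={a} ue=∅
  n3: def={f,s} ue=∅
  n4: def={s} ue=∅
  n5: def={f,s} ue=∅
  n6: def={r,s} ue={r}
  n7: def={s} ue=∅

Backward fixpoint:
  live n0: ∅→{r}
  live n1: {r}→{r}
  live n2: ∅→∅
  live n3: {r}→{r}
  live n4: {r}→{r}
  live n5: {r}→{r}
  live n6: {r}→∅
  live n7: ∅→∅

live-out(n1) = ["r"]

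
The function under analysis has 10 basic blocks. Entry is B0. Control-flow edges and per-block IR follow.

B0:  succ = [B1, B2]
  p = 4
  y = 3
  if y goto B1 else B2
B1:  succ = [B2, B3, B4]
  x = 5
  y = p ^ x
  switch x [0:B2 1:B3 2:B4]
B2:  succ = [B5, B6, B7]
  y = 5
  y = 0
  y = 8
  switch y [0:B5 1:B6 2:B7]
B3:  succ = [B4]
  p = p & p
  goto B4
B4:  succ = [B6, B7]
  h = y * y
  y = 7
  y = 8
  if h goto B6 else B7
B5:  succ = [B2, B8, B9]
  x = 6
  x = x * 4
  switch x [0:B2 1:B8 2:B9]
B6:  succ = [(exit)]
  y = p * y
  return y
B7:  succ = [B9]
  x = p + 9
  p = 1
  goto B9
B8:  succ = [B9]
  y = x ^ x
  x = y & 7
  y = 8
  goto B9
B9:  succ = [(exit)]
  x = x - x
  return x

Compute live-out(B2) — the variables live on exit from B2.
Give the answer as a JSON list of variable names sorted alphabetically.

Block summaries:
  B0: def={p,y} ue=∅
  B1: def={x,y} ue={p}
  B2: def={y} ue=∅
  B3: def={p} ue={p}
  B4: def={h,y} ue={y}
  B5: def={x} ue=∅
  B6: def={y} ue={p,y}
  B7: def={p,x} ue={p}
  B8: def={x,y} ue={x}
  B9: def={x} ue={x}

Liveness:
  B0 li=∅ lo={p}
  B1 li={p} lo={p,y}
  B2 li={p} lo={p,y}
  B3 li={p,y} lo={p,y}
  B4 li={p,y} lo={p,y}
  B5 li={p} lo={p,x}
  B6 li={p,y} lo=∅
  B7 li={p} lo={x}
  B8 li={x} lo={x}
  B9 li={x} lo=∅

live-out(B2) = ["p", "y"]

Answer: ["p", "y"]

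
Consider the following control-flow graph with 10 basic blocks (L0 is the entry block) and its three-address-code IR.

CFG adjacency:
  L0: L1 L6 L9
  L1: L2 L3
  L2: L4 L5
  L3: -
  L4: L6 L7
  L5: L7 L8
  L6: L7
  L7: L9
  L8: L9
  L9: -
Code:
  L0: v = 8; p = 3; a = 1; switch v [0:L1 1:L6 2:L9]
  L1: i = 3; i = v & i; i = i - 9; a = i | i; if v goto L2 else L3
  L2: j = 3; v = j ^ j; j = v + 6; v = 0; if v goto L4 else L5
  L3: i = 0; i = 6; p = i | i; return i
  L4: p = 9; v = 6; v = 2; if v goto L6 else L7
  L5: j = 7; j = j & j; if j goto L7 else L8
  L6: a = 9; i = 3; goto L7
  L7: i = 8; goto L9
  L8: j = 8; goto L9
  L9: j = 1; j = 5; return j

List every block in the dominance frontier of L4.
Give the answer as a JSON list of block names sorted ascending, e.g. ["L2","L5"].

Answer: ["L6", "L7"]

Working:
idom tree: L1←L0 L2←L1 L3←L1 L4←L2 L5←L2 L6←L0 L7←L0 L8←L5 L9←L0
Join-block Dom:
  L6: preds {L0,L4}: {L0} ∩ {L0,L1,L2,L4} = {L0}; idom=L0
  L7: preds {L4,L5,L6}: {L0,L1,L2,L4} ∩ {L0,L1,L2,L5} ∩ {L0,L6} = {L0}; idom=L0
  L9: preds {L0,L7,L8}: {L0} ∩ {L0,L7} ∩ {L0,L1,L2,L5,L8} = {L0}; idom=L0

Frontier:
  join L6 pred L0: · stop@L0
  join L6 pred L4: L4→L2→L1 stop@L0
  join L7 pred L4: L4→L2→L1 stop@L0
  join L7 pred L5: L5→L2→L1 stop@L0
  join L7 pred L6: L6 stop@L0
  join L9 pred L0: · stop@L0
  join L9 pred L7: L7 stop@L0
  join L9 pred L8: L8→L5→L2→L1 stop@L0
  DF(L0)=∅
  DF(L1)={L6,L7,L9}
  DF(L2)={L6,L7,L9}
  DF(L3)=∅
  DF(L4)={L6,L7}
  DF(L5)={L7,L9}
  DF(L6)={L7}
  DF(L7)={L9}
  DF(L8)={L9}
  DF(L9)=∅

DF(L4) = ["L6", "L7"]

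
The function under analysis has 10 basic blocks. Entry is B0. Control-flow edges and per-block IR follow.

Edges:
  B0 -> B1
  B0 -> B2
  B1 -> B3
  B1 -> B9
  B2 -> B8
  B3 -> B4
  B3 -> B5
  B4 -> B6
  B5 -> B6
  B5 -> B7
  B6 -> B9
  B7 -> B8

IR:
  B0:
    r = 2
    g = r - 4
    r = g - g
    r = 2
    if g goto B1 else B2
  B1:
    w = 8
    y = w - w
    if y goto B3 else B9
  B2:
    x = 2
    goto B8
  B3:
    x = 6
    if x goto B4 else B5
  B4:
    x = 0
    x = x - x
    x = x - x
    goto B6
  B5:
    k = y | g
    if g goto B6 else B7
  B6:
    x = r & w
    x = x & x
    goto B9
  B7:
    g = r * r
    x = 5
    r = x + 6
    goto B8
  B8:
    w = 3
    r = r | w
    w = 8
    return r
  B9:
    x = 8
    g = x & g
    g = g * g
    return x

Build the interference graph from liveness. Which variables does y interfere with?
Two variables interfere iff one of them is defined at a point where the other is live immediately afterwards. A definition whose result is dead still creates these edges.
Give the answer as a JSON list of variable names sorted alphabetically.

Block summaries:
  B0 def {g,r} use ∅
  B1 def {w,y} use ∅
  B2 def {x} use ∅
  B3 def {x} use ∅
  B4 def {x} use ∅
  B5 def {k} use {g,y}
  B6 def {x} use {r,w}
  B7 def {g,r,x} use {r}
  B8 def {r,w} use {r}
  B9 def {g,x} use {g}

Liveness:
  B0: in=∅ out={g,r}
  B1: in={g,r} out={g,r,w,y}
  B2: in={r} out={r}
  B3: in={g,r,w,y} out={g,r,w,y}
  B4: in={g,r,w} out={g,r,w}
  B5: in={g,r,w,y} out={g,r,w}
  B6: in={g,r,w} out={g}
  B7: in={r} out={r}
  B8: in={r} out=∅
  B9: in={g} out=∅

Interference:
  g — {k,r,w,x,y}
  k — {g,r,w}
  r — {g,k,w,x,y}
  w — {g,k,r,x,y}
  x — {g,r,w,y}
  y — {g,r,w,x}

N(y) = ["g", "r", "w", "x"]

Answer: ["g", "r", "w", "x"]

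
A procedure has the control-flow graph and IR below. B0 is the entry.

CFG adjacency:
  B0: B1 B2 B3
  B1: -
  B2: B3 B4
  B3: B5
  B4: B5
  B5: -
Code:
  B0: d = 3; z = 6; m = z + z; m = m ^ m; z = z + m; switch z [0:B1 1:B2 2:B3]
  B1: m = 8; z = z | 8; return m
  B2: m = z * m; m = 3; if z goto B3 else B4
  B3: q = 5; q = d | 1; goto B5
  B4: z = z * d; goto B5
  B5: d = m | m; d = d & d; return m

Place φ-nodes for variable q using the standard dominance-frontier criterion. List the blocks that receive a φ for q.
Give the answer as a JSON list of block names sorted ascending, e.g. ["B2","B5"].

idom tree: B1←B0 B2←B0 B3←B0 B4←B2 B5←B0
Dom at joins:
  B3: preds {B0,B2}: {B0} ∩ {B0,B2} = {B0}; idom=B0
  B5: preds {B3,B4}: {B0,B3} ∩ {B0,B2,B4} = {B0}; idom=B0

DF walk-up:
  B3←B0: walk · to B0
  B3←B2: walk B2 to B0
  B5←B3: walk B3 to B0
  B5←B4: walk B4→B2 to B0
  B0 → ∅
  B1 → ∅
  B2 → {B3,B5}
  B3 → {B5}
  B4 → {B5}
  B5 → ∅

φ for q: defs {B3}
  DF⁺ = {B5}

Answer: ["B5"]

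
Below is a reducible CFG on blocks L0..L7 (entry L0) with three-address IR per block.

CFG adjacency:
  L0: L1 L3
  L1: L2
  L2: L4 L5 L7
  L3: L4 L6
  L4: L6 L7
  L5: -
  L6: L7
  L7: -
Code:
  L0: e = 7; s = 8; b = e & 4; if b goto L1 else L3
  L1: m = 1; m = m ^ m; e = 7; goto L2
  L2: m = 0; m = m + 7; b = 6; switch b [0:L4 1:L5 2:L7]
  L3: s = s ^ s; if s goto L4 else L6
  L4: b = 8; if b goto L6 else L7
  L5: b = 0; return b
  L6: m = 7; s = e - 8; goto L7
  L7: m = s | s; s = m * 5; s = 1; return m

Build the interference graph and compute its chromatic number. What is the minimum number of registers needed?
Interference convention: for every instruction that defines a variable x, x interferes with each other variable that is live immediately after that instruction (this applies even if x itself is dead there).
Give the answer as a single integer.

def/use:
  L0: {b,e,s} / ∅
  L1: {e,m} / ∅
  L2: {b,m} / ∅
  L3: {s} / {s}
  L4: {b} / ∅
  L5: {b} / ∅
  L6: {m,s} / {e}
  L7: {m,s} / {s}

Liveness:
  L0: in=∅ out={e,s}
  L1: in={s} out={e,s}
  L2: in={e,s} out={e,s}
  L3: in={e,s} out={e,s}
  L4: in={e,s} out={e,s}
  L5: in=∅ out=∅
  L6: in={e} out={s}
  L7: in={s} out=∅

Interfere edges:
  b↔{e,s}
  e↔{b,m,s}
  m↔{e,s}
  s↔{b,e,m}

Colouring:
  clique {b,e,s} ⇒ need ≥ 3
  3-colouring: c0={e}  c1={s}  c2={b,m}
  χ = 3

Answer: 3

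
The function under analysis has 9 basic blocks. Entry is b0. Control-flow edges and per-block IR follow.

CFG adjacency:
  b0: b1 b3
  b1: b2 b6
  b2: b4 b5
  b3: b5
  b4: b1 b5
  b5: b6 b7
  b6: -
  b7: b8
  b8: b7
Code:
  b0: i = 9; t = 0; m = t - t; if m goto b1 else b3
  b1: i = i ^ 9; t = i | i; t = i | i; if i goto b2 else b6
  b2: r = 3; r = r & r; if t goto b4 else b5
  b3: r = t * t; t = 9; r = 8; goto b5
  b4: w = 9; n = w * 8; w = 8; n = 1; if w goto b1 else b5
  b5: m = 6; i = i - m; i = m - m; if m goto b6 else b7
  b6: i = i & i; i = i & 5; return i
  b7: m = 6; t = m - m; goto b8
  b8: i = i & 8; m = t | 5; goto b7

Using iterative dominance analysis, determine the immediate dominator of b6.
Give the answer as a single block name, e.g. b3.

Answer: b0

Derivation:
idom tree: b1←b0 b2←b1 b3←b0 b4←b2 b5←b0 b6←b0 b7←b5 b8←b7
Join-block Dom:
  b1: preds {b0,b4}: {b0} ∩ {b0,b1,b2,b4} = {b0}; idom=b0
  b5: preds {b2,b3,b4}: {b0,b1,b2} ∩ {b0,b3} ∩ {b0,b1,b2,b4} = {b0}; idom=b0
  b6: preds {b1,b5}: {b0,b1} ∩ {b0,b5} = {b0}; idom=b0
  b7: preds {b5,b8}: {b0,b5} ∩ {b0,b5,b7,b8} = {b0,b5}; idom=b5

idom(b6) = b0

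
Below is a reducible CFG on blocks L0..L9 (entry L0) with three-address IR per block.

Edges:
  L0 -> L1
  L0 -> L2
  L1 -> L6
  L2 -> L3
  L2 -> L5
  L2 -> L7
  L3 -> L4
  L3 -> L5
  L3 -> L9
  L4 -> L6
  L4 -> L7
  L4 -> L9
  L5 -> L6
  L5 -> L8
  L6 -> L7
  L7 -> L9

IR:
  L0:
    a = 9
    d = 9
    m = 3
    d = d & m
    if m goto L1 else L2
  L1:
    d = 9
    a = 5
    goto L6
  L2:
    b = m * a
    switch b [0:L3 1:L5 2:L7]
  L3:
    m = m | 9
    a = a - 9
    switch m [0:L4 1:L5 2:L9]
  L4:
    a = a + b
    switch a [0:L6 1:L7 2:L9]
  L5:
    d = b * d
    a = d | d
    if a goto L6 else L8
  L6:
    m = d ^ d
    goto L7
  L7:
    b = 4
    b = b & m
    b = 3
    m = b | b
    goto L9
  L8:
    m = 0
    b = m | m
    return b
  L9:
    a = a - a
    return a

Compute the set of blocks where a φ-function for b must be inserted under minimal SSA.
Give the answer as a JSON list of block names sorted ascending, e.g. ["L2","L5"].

idom tree: L1←L0 L2←L0 L3←L2 L4←L3 L5←L2 L6←L0 L7←L0 L8←L5 L9←L0
Dom∩ at merges:
  L5: preds {L2,L3}: {L0,L2} ∩ {L0,L2,L3} = {L0,L2}; idom=L2
  L6: preds {L1,L4,L5}: {L0,L1} ∩ {L0,L2,L3,L4} ∩ {L0,L2,L5} = {L0}; idom=L0
  L7: preds {L2,L4,L6}: {L0,L2} ∩ {L0,L2,L3,L4} ∩ {L0,L6} = {L0}; idom=L0
  L9: preds {L3,L4,L7}: {L0,L2,L3} ∩ {L0,L2,L3,L4} ∩ {L0,L7} = {L0}; idom=L0

DF walk-up:
  L5←L2: walk · to L2
  L5←L3: walk L3 to L2
  L6←L1: walk L1 to L0
  L6←L4: walk L4→L3→L2 to L0
  L6←L5: walk L5→L2 to L0
  L7←L2: walk L2 to L0
  L7←L4: walk L4→L3→L2 to L0
  L7←L6: walk L6 to L0
  L9←L3: walk L3→L2 to L0
  L9←L4: walk L4→L3→L2 to L0
  L9←L7: walk L7 to L0
  DF(L0)=∅
  DF(L1)={L6}
  DF(L2)={L6,L7,L9}
  DF(L3)={L5,L6,L7,L9}
  DF(L4)={L6,L7,L9}
  DF(L5)={L6}
  DF(L6)={L7}
  DF(L7)={L9}
  DF(L8)=∅
  DF(L9)=∅

φ for b: defs {L2,L7,L8}
  DF⁺ = {L6,L7,L9}

Answer: ["L6", "L7", "L9"]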